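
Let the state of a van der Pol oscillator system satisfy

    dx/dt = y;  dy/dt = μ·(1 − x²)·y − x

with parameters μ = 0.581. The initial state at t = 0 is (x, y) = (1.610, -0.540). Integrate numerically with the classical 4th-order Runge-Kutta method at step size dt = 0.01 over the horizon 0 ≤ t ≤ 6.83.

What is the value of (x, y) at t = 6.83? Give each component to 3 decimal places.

t=0.000: state=(1.610, -0.540)
step 1 (dt=0.01): k1=(-0.540, -1.110), k2=(-0.546, -1.105), k3=(-0.546, -1.105), k4=(-0.551, -1.100); state += dt/6·(k1+2k2+2k3+k4)
t=0.010: state=(1.605, -0.551)
t=0.020: state=(1.599, -0.562)
t=0.030: state=(1.593, -0.573)
continuing one RK4 step at a time; state shown every 25 steps (Δt=0.25):
t=0.250: state=(1.442, -0.793)
t=0.500: state=(1.215, -1.025)
t=0.750: state=(0.929, -1.268)
t=1.000: state=(0.578, -1.544)
t=1.250: state=(0.155, -1.847)
t=1.500: state=(-0.342, -2.105)
t=1.750: state=(-0.879, -2.141)
t=2.000: state=(-1.377, -1.771)
t=2.250: state=(-1.737, -1.078)
t=2.500: state=(-1.916, -0.375)
t=2.750: state=(-1.940, 0.148)
t=3.000: state=(-1.857, 0.498)
t=3.250: state=(-1.700, 0.747)
t=3.500: state=(-1.487, 0.955)
t=3.750: state=(-1.222, 1.166)
t=4.000: state=(-0.901, 1.407)
t=4.250: state=(-0.515, 1.695)
t=4.500: state=(-0.051, 2.010)
t=4.750: state=(0.484, 2.246)
t=5.000: state=(1.046, 2.181)
t=5.250: state=(1.536, 1.661)
t=5.500: state=(1.855, 0.883)
t=5.750: state=(1.986, 0.196)
t=6.000: state=(1.971, -0.277)
t=6.250: state=(1.861, -0.586)
t=6.500: state=(1.685, -0.811)
t=6.750: state=(1.457, -1.010)
t=6.830: state=(1.374, -1.075)

(x, y) = (1.374, -1.075)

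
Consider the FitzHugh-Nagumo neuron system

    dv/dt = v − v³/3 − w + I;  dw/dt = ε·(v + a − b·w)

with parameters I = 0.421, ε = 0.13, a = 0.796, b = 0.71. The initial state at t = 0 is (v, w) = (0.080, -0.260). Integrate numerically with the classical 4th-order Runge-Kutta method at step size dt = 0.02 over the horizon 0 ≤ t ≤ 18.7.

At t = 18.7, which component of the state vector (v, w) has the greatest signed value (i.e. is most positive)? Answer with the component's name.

largest component: w

t=0.000: state=(0.080, -0.260)
step 1 (dt=0.02): k1=(0.761, 0.138), k2=(0.767, 0.139), k3=(0.767, 0.139), k4=(0.773, 0.140); state += dt/6·(k1+2k2+2k3+k4)
t=0.020: state=(0.095, -0.257)
t=0.040: state=(0.111, -0.254)
t=0.060: state=(0.127, -0.252)
continuing one RK4 step at a time; state shown every 50 steps (Δt=1):
t=1.000: state=(1.124, -0.067)
t=2.000: state=(1.755, 0.228)
t=3.000: state=(1.732, 0.526)
t=4.000: state=(1.606, 0.786)
t=5.000: state=(1.457, 1.006)
t=6.000: state=(1.285, 1.186)
t=7.000: state=(1.073, 1.327)
t=8.000: state=(0.769, 1.425)
t=9.000: state=(0.202, 1.462)
t=10.000: state=(-1.115, 1.383)
t=11.000: state=(-1.968, 1.151)
t=12.000: state=(-1.961, 0.902)
t=13.000: state=(-1.883, 0.683)
t=14.000: state=(-1.803, 0.493)
t=15.000: state=(-1.725, 0.329)
t=16.000: state=(-1.648, 0.190)
t=17.000: state=(-1.573, 0.072)
t=18.000: state=(-1.500, -0.026)
t=18.700: state=(-1.450, -0.084)
compare at T: v=-1.450, w=-0.084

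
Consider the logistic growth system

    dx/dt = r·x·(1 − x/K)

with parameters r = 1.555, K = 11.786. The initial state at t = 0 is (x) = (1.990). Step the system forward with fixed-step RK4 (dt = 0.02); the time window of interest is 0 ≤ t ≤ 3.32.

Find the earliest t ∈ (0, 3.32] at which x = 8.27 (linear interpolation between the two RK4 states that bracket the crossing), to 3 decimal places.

t = 1.575

t=0.000: state=(1.990)
step 1 (dt=0.02): k1=(2.572), k2=(2.598), k3=(2.599), k4=(2.625); state += dt/6·(k1+2k2+2k3+k4)
t=0.020: state=(2.042)
t=0.040: state=(2.095)
t=0.060: state=(2.149)
continuing one RK4 step at a time; state shown every 10 steps (Δt=0.2):
t=0.200: state=(2.558)
t=0.400: state=(3.235)
t=0.600: state=(4.014)
t=0.800: state=(4.873)
t=1.000: state=(5.779)
t=1.200: state=(6.690)
t=1.400: state=(7.564)
t=1.560: state=(8.212)
next step: t=1.580: state=(8.289) — x has crossed 8.27
linear interpolation between t=1.560 (8.21212) and t=1.580 (8.28909) → t≈1.575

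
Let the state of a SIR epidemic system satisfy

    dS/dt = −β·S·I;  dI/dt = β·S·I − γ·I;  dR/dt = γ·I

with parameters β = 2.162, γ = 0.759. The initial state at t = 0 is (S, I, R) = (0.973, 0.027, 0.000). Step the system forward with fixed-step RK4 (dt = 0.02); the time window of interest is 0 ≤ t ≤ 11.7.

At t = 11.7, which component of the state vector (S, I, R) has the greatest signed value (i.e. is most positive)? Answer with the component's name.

t=0.000: state=(0.973, 0.027, 0.000)
step 1 (dt=0.02): k1=(-0.057, 0.036, 0.020), k2=(-0.058, 0.037, 0.021), k3=(-0.058, 0.037, 0.021), k4=(-0.058, 0.037, 0.021); state += dt/6·(k1+2k2+2k3+k4)
t=0.020: state=(0.972, 0.028, 0.000)
t=0.040: state=(0.971, 0.028, 0.001)
t=0.060: state=(0.969, 0.029, 0.001)
continuing one RK4 step at a time; state shown every 25 steps (Δt=0.5):
t=0.500: state=(0.934, 0.052, 0.015)
t=1.000: state=(0.864, 0.094, 0.042)
t=1.500: state=(0.756, 0.155, 0.088)
t=2.000: state=(0.616, 0.223, 0.160)
t=2.500: state=(0.470, 0.275, 0.256)
t=3.000: state=(0.345, 0.291, 0.364)
t=3.500: state=(0.253, 0.274, 0.472)
t=4.000: state=(0.192, 0.238, 0.570)
t=4.500: state=(0.152, 0.196, 0.652)
t=5.000: state=(0.126, 0.156, 0.719)
t=5.500: state=(0.108, 0.121, 0.771)
t=6.000: state=(0.096, 0.092, 0.811)
t=6.500: state=(0.088, 0.070, 0.842)
t=7.000: state=(0.083, 0.052, 0.865)
t=7.500: state=(0.079, 0.039, 0.882)
t=8.000: state=(0.076, 0.029, 0.895)
t=8.500: state=(0.074, 0.022, 0.904)
t=9.000: state=(0.073, 0.016, 0.912)
t=9.500: state=(0.071, 0.012, 0.917)
t=10.000: state=(0.071, 0.009, 0.921)
t=10.500: state=(0.070, 0.006, 0.923)
t=11.000: state=(0.070, 0.005, 0.926)
t=11.500: state=(0.069, 0.004, 0.927)
t=11.700: state=(0.069, 0.003, 0.928)
compare at T: S=0.069, I=0.003, R=0.928

largest component: R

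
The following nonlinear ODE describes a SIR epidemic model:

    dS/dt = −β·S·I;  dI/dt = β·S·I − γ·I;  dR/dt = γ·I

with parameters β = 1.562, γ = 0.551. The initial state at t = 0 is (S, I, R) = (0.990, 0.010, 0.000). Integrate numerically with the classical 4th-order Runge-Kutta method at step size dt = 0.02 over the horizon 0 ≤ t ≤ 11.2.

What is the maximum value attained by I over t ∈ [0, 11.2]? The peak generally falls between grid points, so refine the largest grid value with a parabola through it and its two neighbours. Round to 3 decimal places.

max I = 0.283

t=0.000: state=(0.990, 0.010, 0.000)
step 1 (dt=0.02): k1=(-0.015, 0.010, 0.006), k2=(-0.016, 0.010, 0.006), k3=(-0.016, 0.010, 0.006), k4=(-0.016, 0.010, 0.006); state += dt/6·(k1+2k2+2k3+k4)
t=0.020: state=(0.990, 0.010, 0.000)
t=0.040: state=(0.989, 0.010, 0.000)
t=0.060: state=(0.989, 0.011, 0.000)
continuing one RK4 step at a time; state shown every 25 steps (Δt=0.5):
t=0.500: state=(0.980, 0.016, 0.004)
t=1.000: state=(0.964, 0.027, 0.009)
t=1.500: state=(0.939, 0.042, 0.019)
t=2.000: state=(0.900, 0.066, 0.034)
t=2.500: state=(0.844, 0.099, 0.056)
t=3.000: state=(0.769, 0.142, 0.089)
t=3.500: state=(0.676, 0.190, 0.135)
t=4.000: state=(0.572, 0.234, 0.193)
t=4.500: state=(0.470, 0.267, 0.263)
t=5.000: state=(0.379, 0.282, 0.339)
t=5.500: state=(0.304, 0.279, 0.417)
t=6.000: state=(0.246, 0.263, 0.492)
t=6.500: state=(0.202, 0.237, 0.561)
t=7.000: state=(0.170, 0.208, 0.622)
t=7.500: state=(0.146, 0.179, 0.675)
t=8.000: state=(0.128, 0.151, 0.721)
t=8.500: state=(0.115, 0.126, 0.759)
t=9.000: state=(0.105, 0.104, 0.790)
t=9.500: state=(0.098, 0.086, 0.817)
t=10.000: state=(0.092, 0.070, 0.838)
t=10.500: state=(0.088, 0.057, 0.855)
t=11.000: state=(0.084, 0.046, 0.870)
t=11.200: state=(0.083, 0.043, 0.874)
largest grid value and its neighbours: I(5.140)=0.28321, I(5.160)=0.28323, I(5.180)=0.28322
parabola through these three points peaks at t≈5.160 with I≈0.28323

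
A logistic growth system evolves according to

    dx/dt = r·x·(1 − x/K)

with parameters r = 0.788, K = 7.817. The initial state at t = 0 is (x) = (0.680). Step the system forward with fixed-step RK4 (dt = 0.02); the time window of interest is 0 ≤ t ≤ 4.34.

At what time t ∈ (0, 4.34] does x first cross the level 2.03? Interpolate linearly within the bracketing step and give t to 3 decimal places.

t = 1.654

t=0.000: state=(0.680)
step 1 (dt=0.02): k1=(0.489), k2=(0.492), k3=(0.492), k4=(0.496); state += dt/6·(k1+2k2+2k3+k4)
t=0.020: state=(0.690)
t=0.040: state=(0.700)
t=0.060: state=(0.710)
continuing one RK4 step at a time; state shown every 10 steps (Δt=0.2):
t=0.200: state=(0.784)
t=0.400: state=(0.903)
t=0.600: state=(1.037)
t=0.800: state=(1.187)
t=1.000: state=(1.354)
t=1.200: state=(1.540)
t=1.400: state=(1.744)
t=1.600: state=(1.967)
t=1.640: state=(2.013)
next step: t=1.660: state=(2.037) — x has crossed 2.03
linear interpolation between t=1.640 (2.01343) and t=1.660 (2.03708) → t≈1.654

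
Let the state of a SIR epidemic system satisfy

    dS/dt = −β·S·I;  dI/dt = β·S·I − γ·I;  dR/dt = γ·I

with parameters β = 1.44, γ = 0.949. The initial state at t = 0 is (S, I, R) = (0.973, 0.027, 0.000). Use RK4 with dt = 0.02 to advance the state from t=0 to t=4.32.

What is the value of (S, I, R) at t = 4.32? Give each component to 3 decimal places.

(S, I, R) = (0.674, 0.084, 0.242)

t=0.000: state=(0.973, 0.027, 0.000)
step 1 (dt=0.02): k1=(-0.038, 0.012, 0.026), k2=(-0.038, 0.012, 0.026), k3=(-0.038, 0.012, 0.026), k4=(-0.038, 0.012, 0.026); state += dt/6·(k1+2k2+2k3+k4)
t=0.020: state=(0.972, 0.027, 0.001)
t=0.040: state=(0.971, 0.027, 0.001)
t=0.060: state=(0.971, 0.028, 0.002)
continuing one RK4 step at a time; state shown every 10 steps (Δt=0.2):
t=0.200: state=(0.965, 0.030, 0.005)
t=0.400: state=(0.957, 0.032, 0.011)
t=0.600: state=(0.947, 0.035, 0.018)
t=0.800: state=(0.937, 0.038, 0.025)
t=1.000: state=(0.927, 0.041, 0.032)
t=1.200: state=(0.915, 0.044, 0.040)
t=1.400: state=(0.903, 0.048, 0.049)
t=1.600: state=(0.891, 0.051, 0.058)
t=1.800: state=(0.877, 0.054, 0.068)
t=2.000: state=(0.863, 0.058, 0.079)
t=2.200: state=(0.848, 0.061, 0.090)
t=2.400: state=(0.833, 0.065, 0.102)
t=2.600: state=(0.818, 0.068, 0.115)
t=2.800: state=(0.801, 0.071, 0.128)
t=3.000: state=(0.785, 0.074, 0.142)
t=3.200: state=(0.768, 0.076, 0.156)
t=3.400: state=(0.751, 0.078, 0.170)
t=3.600: state=(0.734, 0.080, 0.185)
t=3.800: state=(0.717, 0.082, 0.201)
t=4.000: state=(0.701, 0.083, 0.216)
t=4.200: state=(0.684, 0.084, 0.232)
t=4.320: state=(0.674, 0.084, 0.242)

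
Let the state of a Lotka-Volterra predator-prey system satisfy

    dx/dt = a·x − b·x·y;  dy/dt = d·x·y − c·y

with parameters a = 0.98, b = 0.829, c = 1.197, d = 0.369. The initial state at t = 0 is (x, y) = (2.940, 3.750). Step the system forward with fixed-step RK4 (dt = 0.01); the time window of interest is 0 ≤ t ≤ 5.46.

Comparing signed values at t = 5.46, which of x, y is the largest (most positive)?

t=0.000: state=(2.940, 3.750)
step 1 (dt=0.01): k1=(-6.259, -0.421), k2=(-6.187, -0.464), k3=(-6.187, -0.463), k4=(-6.116, -0.506); state += dt/6·(k1+2k2+2k3+k4)
t=0.010: state=(2.878, 3.745)
t=0.020: state=(2.818, 3.740)
t=0.030: state=(2.759, 3.734)
continuing one RK4 step at a time; state shown every 20 steps (Δt=0.2):
t=0.200: state=(1.950, 3.525)
t=0.400: state=(1.365, 3.129)
t=0.600: state=(1.025, 2.687)
t=0.800: state=(0.828, 2.263)
t=1.000: state=(0.714, 1.885)
t=1.200: state=(0.654, 1.560)
t=1.400: state=(0.629, 1.287)
t=1.600: state=(0.630, 1.061)
t=1.800: state=(0.653, 0.876)
t=2.000: state=(0.696, 0.724)
t=2.200: state=(0.759, 0.601)
t=2.400: state=(0.843, 0.502)
t=2.600: state=(0.950, 0.422)
t=2.800: state=(1.083, 0.358)
t=3.000: state=(1.247, 0.307)
t=3.200: state=(1.447, 0.267)
t=3.400: state=(1.688, 0.236)
t=3.600: state=(1.979, 0.212)
t=3.800: state=(2.328, 0.196)
t=4.000: state=(2.744, 0.186)
t=4.200: state=(3.238, 0.182)
t=4.400: state=(3.821, 0.186)
t=4.600: state=(4.503, 0.199)
t=4.800: state=(5.290, 0.225)
t=5.000: state=(6.179, 0.270)
t=5.200: state=(7.147, 0.347)
t=5.400: state=(8.126, 0.480)
t=5.460: state=(8.403, 0.537)
compare at T: x=8.403, y=0.537

largest component: x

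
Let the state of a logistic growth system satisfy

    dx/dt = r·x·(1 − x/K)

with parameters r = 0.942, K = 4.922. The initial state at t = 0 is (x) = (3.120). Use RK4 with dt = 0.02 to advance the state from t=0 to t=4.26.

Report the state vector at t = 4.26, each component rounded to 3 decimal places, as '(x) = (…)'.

t=0.000: state=(3.120)
step 1 (dt=0.02): k1=(1.076), k2=(1.073), k3=(1.073), k4=(1.071); state += dt/6·(k1+2k2+2k3+k4)
t=0.020: state=(3.141)
t=0.040: state=(3.163)
t=0.060: state=(3.184)
continuing one RK4 step at a time; state shown every 10 steps (Δt=0.2):
t=0.200: state=(3.329)
t=0.400: state=(3.525)
t=0.600: state=(3.706)
t=0.800: state=(3.870)
t=1.000: state=(4.017)
t=1.200: state=(4.148)
t=1.400: state=(4.263)
t=1.600: state=(4.364)
t=1.800: state=(4.450)
t=2.000: state=(4.525)
t=2.200: state=(4.588)
t=2.400: state=(4.642)
t=2.600: state=(4.688)
t=2.800: state=(4.727)
t=3.000: state=(4.759)
t=3.200: state=(4.786)
t=3.400: state=(4.809)
t=3.600: state=(4.828)
t=3.800: state=(4.844)
t=4.000: state=(4.857)
t=4.200: state=(4.868)
t=4.260: state=(4.871)

(x) = (4.871)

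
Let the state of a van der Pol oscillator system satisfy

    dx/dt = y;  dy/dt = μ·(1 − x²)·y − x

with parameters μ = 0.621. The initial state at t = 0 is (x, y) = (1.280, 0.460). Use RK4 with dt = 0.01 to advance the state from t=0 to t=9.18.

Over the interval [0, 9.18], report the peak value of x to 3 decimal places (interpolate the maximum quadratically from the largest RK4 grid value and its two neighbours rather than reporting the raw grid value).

max x = 1.976

t=0.000: state=(1.280, 0.460)
step 1 (dt=0.01): k1=(0.460, -1.462), k2=(0.453, -1.463), k3=(0.453, -1.463), k4=(0.445, -1.464); state += dt/6·(k1+2k2+2k3+k4)
t=0.010: state=(1.285, 0.445)
t=0.020: state=(1.289, 0.431)
t=0.030: state=(1.293, 0.416)
continuing one RK4 step at a time; state shown every 50 steps (Δt=0.5):
t=0.500: state=(1.332, -0.230)
t=1.000: state=(1.077, -0.771)
t=1.500: state=(0.564, -1.289)
t=2.000: state=(-0.221, -1.835)
t=2.500: state=(-1.169, -1.746)
t=3.000: state=(-1.763, -0.553)
t=3.500: state=(-1.781, 0.376)
t=4.000: state=(-1.460, 0.871)
t=4.500: state=(-0.915, 1.327)
t=5.000: state=(-0.105, 1.940)
t=5.500: state=(0.978, 2.206)
t=6.000: state=(1.817, 0.953)
t=6.500: state=(1.959, -0.241)
t=7.000: state=(1.690, -0.775)
t=7.500: state=(1.205, -1.171)
t=8.000: state=(0.493, -1.711)
t=8.500: state=(-0.522, -2.293)
t=9.000: state=(-1.582, -1.621)
t=9.180: state=(-1.821, -1.031)
largest grid value and its neighbours: x(6.350)=1.97575, x(6.360)=1.97588, x(6.370)=1.97582
parabola through these three points peaks at t≈6.362 with x≈1.97589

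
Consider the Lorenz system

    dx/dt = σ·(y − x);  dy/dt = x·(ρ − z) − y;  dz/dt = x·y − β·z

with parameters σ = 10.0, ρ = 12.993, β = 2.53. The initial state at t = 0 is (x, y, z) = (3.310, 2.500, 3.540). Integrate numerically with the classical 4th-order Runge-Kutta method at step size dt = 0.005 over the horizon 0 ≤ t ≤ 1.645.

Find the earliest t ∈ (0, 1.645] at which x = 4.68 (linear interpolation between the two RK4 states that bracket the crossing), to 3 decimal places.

t=0.000: state=(3.310, 2.500, 3.540)
step 1 (dt=0.005): k1=(-8.100, 28.789, -0.681), k2=(-7.178, 28.532, -0.491), k3=(-7.207, 28.553, -0.488), k4=(-6.312, 28.314, -0.298); state += dt/6·(k1+2k2+2k3+k4)
t=0.005: state=(3.274, 2.643, 3.538)
t=0.010: state=(3.247, 2.783, 3.537)
t=0.015: state=(3.228, 2.922, 3.538)
continuing one RK4 step at a time; state shown every 20 steps (Δt=0.1):
t=0.100: state=(3.809, 5.264, 3.937)
t=0.145: state=(4.601, 6.646, 4.579)
next step: t=0.150: state=(4.705, 6.807, 4.677) — x has crossed 4.68
linear interpolation between t=0.145 (4.60133) and t=0.150 (4.70498) → t≈0.149

t = 0.149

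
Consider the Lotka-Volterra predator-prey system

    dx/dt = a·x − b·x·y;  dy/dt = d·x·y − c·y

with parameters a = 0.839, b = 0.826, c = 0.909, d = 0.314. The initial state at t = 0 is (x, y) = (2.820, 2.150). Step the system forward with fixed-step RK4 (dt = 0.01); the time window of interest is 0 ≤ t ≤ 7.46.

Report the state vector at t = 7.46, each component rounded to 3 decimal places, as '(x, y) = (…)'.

(x, y) = (3.287, 2.133)

t=0.000: state=(2.820, 2.150)
step 1 (dt=0.01): k1=(-2.642, -0.051), k2=(-2.629, -0.059), k3=(-2.629, -0.059), k4=(-2.616, -0.068); state += dt/6·(k1+2k2+2k3+k4)
t=0.010: state=(2.794, 2.149)
t=0.020: state=(2.768, 2.149)
t=0.030: state=(2.742, 2.148)
continuing one RK4 step at a time; state shown every 25 steps (Δt=0.25):
t=0.250: state=(2.242, 2.087)
t=0.500: state=(1.821, 1.949)
t=0.750: state=(1.529, 1.769)
t=1.000: state=(1.335, 1.577)
t=1.250: state=(1.213, 1.388)
t=1.500: state=(1.144, 1.212)
t=1.750: state=(1.117, 1.055)
t=2.000: state=(1.124, 0.918)
t=2.250: state=(1.161, 0.800)
t=2.500: state=(1.227, 0.700)
t=2.750: state=(1.322, 0.616)
t=3.000: state=(1.446, 0.547)
t=3.250: state=(1.603, 0.491)
t=3.500: state=(1.795, 0.447)
t=3.750: state=(2.026, 0.414)
t=4.000: state=(2.300, 0.390)
t=4.250: state=(2.621, 0.377)
t=4.500: state=(2.991, 0.374)
t=4.750: state=(3.413, 0.383)
t=5.000: state=(3.880, 0.407)
t=5.250: state=(4.383, 0.448)
t=5.500: state=(4.898, 0.514)
t=5.750: state=(5.381, 0.613)
t=6.000: state=(5.766, 0.757)
t=6.250: state=(5.964, 0.957)
t=6.500: state=(5.882, 1.217)
t=6.750: state=(5.473, 1.517)
t=7.000: state=(4.784, 1.810)
t=7.250: state=(3.961, 2.034)
t=7.460: state=(3.287, 2.133)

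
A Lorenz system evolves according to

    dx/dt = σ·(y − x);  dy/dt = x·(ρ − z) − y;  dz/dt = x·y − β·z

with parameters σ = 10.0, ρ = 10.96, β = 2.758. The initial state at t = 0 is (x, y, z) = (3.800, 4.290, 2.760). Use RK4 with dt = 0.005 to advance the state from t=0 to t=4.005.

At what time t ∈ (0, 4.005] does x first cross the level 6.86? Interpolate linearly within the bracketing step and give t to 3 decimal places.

t=0.000: state=(3.800, 4.290, 2.760)
step 1 (dt=0.005): k1=(4.900, 26.870, 8.690), k2=(5.449, 26.820, 8.939), k3=(5.434, 26.829, 8.942), k4=(5.970, 26.788, 9.197); state += dt/6·(k1+2k2+2k3+k4)
t=0.005: state=(3.827, 4.424, 2.805)
t=0.010: state=(3.860, 4.558, 2.852)
t=0.015: state=(3.897, 4.692, 2.902)
t=0.180: state=(6.769, 8.912, 6.895)
next step: t=0.185: state=(6.876, 9.003, 7.104) — x has crossed 6.86
linear interpolation between t=0.180 (6.76893) and t=0.185 (6.87571) → t≈0.184

t = 0.184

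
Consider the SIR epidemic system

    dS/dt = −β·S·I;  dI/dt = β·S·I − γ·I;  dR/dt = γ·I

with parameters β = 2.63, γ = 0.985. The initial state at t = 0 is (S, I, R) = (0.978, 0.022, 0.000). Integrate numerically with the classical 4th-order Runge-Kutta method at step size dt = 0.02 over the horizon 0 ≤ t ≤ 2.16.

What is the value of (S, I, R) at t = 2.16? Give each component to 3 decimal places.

t=0.000: state=(0.978, 0.022, 0.000)
step 1 (dt=0.02): k1=(-0.057, 0.035, 0.022), k2=(-0.057, 0.035, 0.022), k3=(-0.057, 0.035, 0.022), k4=(-0.058, 0.036, 0.022); state += dt/6·(k1+2k2+2k3+k4)
t=0.020: state=(0.977, 0.023, 0.000)
t=0.040: state=(0.976, 0.023, 0.001)
t=0.060: state=(0.974, 0.024, 0.001)
continuing one RK4 step at a time; state shown every 5 steps (Δt=0.1):
t=0.100: state=(0.972, 0.026, 0.002)
t=0.200: state=(0.965, 0.030, 0.005)
t=0.300: state=(0.957, 0.035, 0.008)
t=0.400: state=(0.947, 0.041, 0.012)
t=0.500: state=(0.936, 0.047, 0.016)
t=0.600: state=(0.924, 0.055, 0.021)
t=0.700: state=(0.909, 0.063, 0.027)
t=0.800: state=(0.893, 0.073, 0.034)
t=0.900: state=(0.875, 0.083, 0.042)
t=1.000: state=(0.855, 0.095, 0.050)
t=1.100: state=(0.833, 0.107, 0.060)
t=1.200: state=(0.808, 0.120, 0.072)
t=1.300: state=(0.781, 0.135, 0.084)
t=1.400: state=(0.753, 0.149, 0.098)
t=1.500: state=(0.722, 0.164, 0.113)
t=1.600: state=(0.690, 0.179, 0.130)
t=1.700: state=(0.657, 0.194, 0.149)
t=1.800: state=(0.624, 0.208, 0.169)
t=1.900: state=(0.589, 0.221, 0.190)
t=2.000: state=(0.555, 0.233, 0.212)
t=2.100: state=(0.522, 0.243, 0.235)
t=2.160: state=(0.502, 0.248, 0.250)

(S, I, R) = (0.502, 0.248, 0.250)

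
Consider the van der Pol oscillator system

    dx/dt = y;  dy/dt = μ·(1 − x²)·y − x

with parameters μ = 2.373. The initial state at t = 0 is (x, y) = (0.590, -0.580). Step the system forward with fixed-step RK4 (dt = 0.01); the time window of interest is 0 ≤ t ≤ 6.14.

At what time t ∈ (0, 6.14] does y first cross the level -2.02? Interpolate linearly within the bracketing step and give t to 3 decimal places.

t=0.000: state=(0.590, -0.580)
step 1 (dt=0.01): k1=(-0.580, -1.487), k2=(-0.587, -1.501), k3=(-0.588, -1.501), k4=(-0.595, -1.514); state += dt/6·(k1+2k2+2k3+k4)
t=0.010: state=(0.584, -0.595)
t=0.020: state=(0.578, -0.610)
t=0.030: state=(0.572, -0.626)
continuing one RK4 step at a time; state shown every 20 steps (Δt=0.2):
t=0.200: state=(0.440, -0.945)
t=0.400: state=(0.198, -1.524)
t=0.510: state=(0.006, -1.985)
next step: t=0.520: state=(-0.014, -2.033) — y has crossed -2.02
linear interpolation between t=0.510 (-1.98527) and t=0.520 (-2.03290) → t≈0.517

t = 0.517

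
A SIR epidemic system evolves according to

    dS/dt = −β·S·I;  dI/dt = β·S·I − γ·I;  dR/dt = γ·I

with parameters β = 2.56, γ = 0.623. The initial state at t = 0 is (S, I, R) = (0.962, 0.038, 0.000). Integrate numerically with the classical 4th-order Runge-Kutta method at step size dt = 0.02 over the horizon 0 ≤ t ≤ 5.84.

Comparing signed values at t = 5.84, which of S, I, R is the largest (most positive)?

t=0.000: state=(0.962, 0.038, 0.000)
step 1 (dt=0.02): k1=(-0.094, 0.070, 0.024), k2=(-0.095, 0.071, 0.024), k3=(-0.095, 0.071, 0.024), k4=(-0.097, 0.072, 0.025); state += dt/6·(k1+2k2+2k3+k4)
t=0.020: state=(0.960, 0.039, 0.000)
t=0.040: state=(0.958, 0.041, 0.001)
t=0.060: state=(0.956, 0.042, 0.002)
continuing one RK4 step at a time; state shown every 10 steps (Δt=0.2):
t=0.200: state=(0.940, 0.055, 0.006)
t=0.400: state=(0.909, 0.077, 0.014)
t=0.600: state=(0.867, 0.108, 0.025)
t=0.800: state=(0.813, 0.146, 0.041)
t=1.000: state=(0.745, 0.193, 0.062)
t=1.200: state=(0.667, 0.244, 0.089)
t=1.400: state=(0.580, 0.297, 0.123)
t=1.600: state=(0.492, 0.345, 0.163)
t=1.800: state=(0.408, 0.383, 0.208)
t=2.000: state=(0.333, 0.409, 0.258)
t=2.200: state=(0.269, 0.421, 0.310)
t=2.400: state=(0.217, 0.421, 0.362)
t=2.600: state=(0.175, 0.410, 0.414)
t=2.800: state=(0.143, 0.393, 0.464)
t=3.000: state=(0.117, 0.371, 0.512)
t=3.200: state=(0.098, 0.346, 0.557)
t=3.400: state=(0.082, 0.320, 0.598)
t=3.600: state=(0.070, 0.293, 0.636)
t=3.800: state=(0.061, 0.268, 0.671)
t=4.000: state=(0.054, 0.243, 0.703)
t=4.200: state=(0.048, 0.221, 0.732)
t=4.400: state=(0.043, 0.199, 0.758)
t=4.600: state=(0.039, 0.180, 0.782)
t=4.800: state=(0.036, 0.162, 0.803)
t=5.000: state=(0.033, 0.145, 0.822)
t=5.200: state=(0.031, 0.130, 0.839)
t=5.400: state=(0.029, 0.117, 0.854)
t=5.600: state=(0.027, 0.105, 0.868)
t=5.800: state=(0.026, 0.094, 0.881)
t=5.840: state=(0.026, 0.092, 0.883)
compare at T: S=0.026, I=0.092, R=0.883

largest component: R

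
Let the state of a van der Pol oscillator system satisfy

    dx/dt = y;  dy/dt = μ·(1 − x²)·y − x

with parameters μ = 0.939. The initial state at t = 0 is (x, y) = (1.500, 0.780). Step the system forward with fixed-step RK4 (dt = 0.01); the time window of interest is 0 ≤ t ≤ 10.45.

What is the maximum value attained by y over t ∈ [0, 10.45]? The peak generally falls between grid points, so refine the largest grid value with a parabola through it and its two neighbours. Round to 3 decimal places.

t=0.000: state=(1.500, 0.780)
step 1 (dt=0.01): k1=(0.780, -2.416), k2=(0.768, -2.414), k3=(0.768, -2.414), k4=(0.756, -2.411); state += dt/6·(k1+2k2+2k3+k4)
t=0.010: state=(1.508, 0.756)
t=0.020: state=(1.515, 0.732)
t=0.030: state=(1.522, 0.708)
continuing one RK4 step at a time; state shown every 50 steps (Δt=0.5):
t=0.500: state=(1.623, -0.188)
t=1.000: state=(1.396, -0.678)
t=1.500: state=(0.954, -1.110)
t=2.000: state=(0.237, -1.829)
t=2.500: state=(-0.893, -2.514)
t=3.000: state=(-1.841, -0.955)
t=3.500: state=(-1.949, 0.281)
t=4.000: state=(-1.701, 0.657)
t=4.500: state=(-1.305, 0.941)
t=5.000: state=(-0.727, 1.426)
t=5.500: state=(0.195, 2.322)
t=6.000: state=(1.437, 2.151)
t=6.500: state=(1.997, 0.212)
t=7.000: state=(1.889, -0.491)
t=7.500: state=(1.571, -0.765)
t=8.000: state=(1.114, -1.091)
t=8.500: state=(0.429, -1.725)
t=9.000: state=(-0.669, -2.597)
t=9.500: state=(-1.775, -1.341)
t=10.000: state=(-1.999, 0.173)
t=10.450: state=(-1.814, 0.580)
largest grid value and its neighbours: y(5.740)=2.61272, y(5.750)=2.61310, y(5.760)=2.61217
parabola through these three points peaks at t≈5.748 with y≈2.61313

max y = 2.613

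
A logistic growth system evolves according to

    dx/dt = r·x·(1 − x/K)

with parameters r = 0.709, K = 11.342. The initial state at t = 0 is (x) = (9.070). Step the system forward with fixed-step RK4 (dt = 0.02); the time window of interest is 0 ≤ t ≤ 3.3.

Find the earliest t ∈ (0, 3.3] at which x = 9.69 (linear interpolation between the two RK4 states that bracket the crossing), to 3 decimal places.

t=0.000: state=(9.070)
step 1 (dt=0.02): k1=(1.288), k2=(1.283), k3=(1.283), k4=(1.277); state += dt/6·(k1+2k2+2k3+k4)
t=0.020: state=(9.096)
t=0.040: state=(9.121)
t=0.060: state=(9.146)
continuing one RK4 step at a time; state shown every 10 steps (Δt=0.2):
t=0.200: state=(9.317)
t=0.400: state=(9.542)
t=0.540: state=(9.687)
next step: t=0.560: state=(9.707) — x has crossed 9.69
linear interpolation between t=0.540 (9.68727) and t=0.560 (9.70721) → t≈0.543

t = 0.543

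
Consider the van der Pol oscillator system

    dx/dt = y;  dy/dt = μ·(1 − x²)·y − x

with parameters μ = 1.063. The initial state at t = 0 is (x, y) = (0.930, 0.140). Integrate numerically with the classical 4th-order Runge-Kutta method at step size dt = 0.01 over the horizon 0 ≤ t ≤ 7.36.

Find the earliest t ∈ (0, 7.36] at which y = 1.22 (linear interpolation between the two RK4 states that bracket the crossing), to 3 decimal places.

t = 4.196

t=0.000: state=(0.930, 0.140)
step 1 (dt=0.01): k1=(0.140, -0.910), k2=(0.135, -0.911), k3=(0.135, -0.911), k4=(0.131, -0.913); state += dt/6·(k1+2k2+2k3+k4)
t=0.010: state=(0.931, 0.131)
t=0.020: state=(0.933, 0.122)
t=0.030: state=(0.934, 0.113)
continuing one RK4 step at a time; state shown every 25 steps (Δt=0.25):
t=0.250: state=(0.936, -0.094)
t=0.500: state=(0.883, -0.332)
t=0.750: state=(0.769, -0.578)
t=1.000: state=(0.592, -0.850)
t=1.250: state=(0.340, -1.177)
t=1.500: state=(-0.003, -1.571)
t=1.750: state=(-0.446, -1.957)
t=2.000: state=(-0.957, -2.046)
t=2.250: state=(-1.417, -1.538)
t=2.500: state=(-1.699, -0.715)
t=2.750: state=(-1.791, -0.074)
t=3.000: state=(-1.759, 0.297)
t=3.250: state=(-1.655, 0.515)
t=3.500: state=(-1.506, 0.673)
t=3.750: state=(-1.319, 0.828)
t=4.000: state=(-1.089, 1.019)
t=4.190: state=(-0.878, 1.213)
next step: t=4.200: state=(-0.866, 1.225) — y has crossed 1.22
linear interpolation between t=4.190 (1.21298) and t=4.200 (1.22481) → t≈4.196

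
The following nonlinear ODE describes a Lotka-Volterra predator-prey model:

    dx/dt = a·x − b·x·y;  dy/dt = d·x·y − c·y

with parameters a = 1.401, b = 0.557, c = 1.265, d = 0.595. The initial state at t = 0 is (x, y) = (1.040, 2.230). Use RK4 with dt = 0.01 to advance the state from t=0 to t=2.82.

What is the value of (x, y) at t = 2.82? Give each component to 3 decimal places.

t=0.000: state=(1.040, 2.230)
step 1 (dt=0.01): k1=(0.165, -1.441), k2=(0.170, -1.435), k3=(0.170, -1.435), k4=(0.174, -1.430); state += dt/6·(k1+2k2+2k3+k4)
t=0.010: state=(1.042, 2.216)
t=0.020: state=(1.043, 2.201)
t=0.030: state=(1.045, 2.187)
continuing one RK4 step at a time; state shown every 10 steps (Δt=0.1):
t=0.100: state=(1.061, 2.092)
t=0.200: state=(1.090, 1.965)
t=0.300: state=(1.128, 1.849)
t=0.400: state=(1.174, 1.745)
t=0.500: state=(1.228, 1.651)
t=0.600: state=(1.292, 1.568)
t=0.700: state=(1.365, 1.496)
t=0.800: state=(1.447, 1.433)
t=0.900: state=(1.539, 1.380)
t=1.000: state=(1.642, 1.337)
t=1.100: state=(1.755, 1.303)
t=1.200: state=(1.879, 1.279)
t=1.300: state=(2.014, 1.265)
t=1.400: state=(2.159, 1.262)
t=1.500: state=(2.315, 1.271)
t=1.600: state=(2.480, 1.291)
t=1.700: state=(2.652, 1.326)
t=1.800: state=(2.830, 1.375)
t=1.900: state=(3.011, 1.442)
t=2.000: state=(3.189, 1.528)
t=2.100: state=(3.360, 1.636)
t=2.200: state=(3.516, 1.769)
t=2.300: state=(3.649, 1.929)
t=2.400: state=(3.751, 2.119)
t=2.500: state=(3.812, 2.339)
t=2.600: state=(3.823, 2.587)
t=2.700: state=(3.780, 2.859)
t=2.800: state=(3.679, 3.146)
t=2.820: state=(3.652, 3.204)

(x, y) = (3.652, 3.204)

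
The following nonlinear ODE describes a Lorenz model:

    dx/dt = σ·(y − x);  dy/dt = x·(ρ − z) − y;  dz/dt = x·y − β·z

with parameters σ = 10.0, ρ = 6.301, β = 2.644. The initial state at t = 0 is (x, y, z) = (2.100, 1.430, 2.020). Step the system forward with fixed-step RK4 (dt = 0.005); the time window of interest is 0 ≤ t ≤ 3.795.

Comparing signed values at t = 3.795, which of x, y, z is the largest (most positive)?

t=0.000: state=(2.100, 1.430, 2.020)
step 1 (dt=0.005): k1=(-6.700, 7.560, -2.338), k2=(-6.343, 7.482, -2.307), k3=(-6.354, 7.486, -2.306), k4=(-6.008, 7.411, -2.275); state += dt/6·(k1+2k2+2k3+k4)
t=0.005: state=(2.068, 1.467, 2.008)
t=0.010: state=(2.040, 1.504, 1.997)
t=0.015: state=(2.015, 1.540, 1.986)
continuing one RK4 step at a time; state shown every 40 steps (Δt=0.2):
t=0.200: state=(2.286, 2.787, 1.877)
t=0.400: state=(3.633, 4.419, 2.823)
t=0.600: state=(5.003, 5.429, 5.204)
t=0.800: state=(4.903, 4.413, 7.047)
t=1.000: state=(3.674, 3.101, 6.566)
t=1.200: state=(2.927, 2.758, 5.285)
t=1.400: state=(2.918, 3.053, 4.400)
t=1.600: state=(3.370, 3.661, 4.239)
t=1.800: state=(3.955, 4.210, 4.789)
t=2.000: state=(4.245, 4.260, 5.589)
t=2.200: state=(4.041, 3.854, 5.921)
t=2.400: state=(3.655, 3.490, 5.652)
t=2.600: state=(3.453, 3.421, 5.207)
t=2.800: state=(3.509, 3.586, 4.951)
t=3.000: state=(3.709, 3.817, 5.003)
t=3.200: state=(3.882, 3.935, 5.256)
t=3.400: state=(3.903, 3.874, 5.473)
t=3.600: state=(3.796, 3.729, 5.496)
t=3.795: state=(3.682, 3.640, 5.370)
compare at T: x=3.682, y=3.640, z=5.370

largest component: z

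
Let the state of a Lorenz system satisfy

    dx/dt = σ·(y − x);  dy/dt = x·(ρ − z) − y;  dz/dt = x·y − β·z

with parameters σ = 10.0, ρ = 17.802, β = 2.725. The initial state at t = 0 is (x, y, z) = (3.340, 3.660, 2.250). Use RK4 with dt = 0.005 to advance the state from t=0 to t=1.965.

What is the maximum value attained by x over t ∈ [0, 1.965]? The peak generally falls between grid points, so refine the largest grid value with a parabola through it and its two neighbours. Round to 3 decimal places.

max x = 13.313

t=0.000: state=(3.340, 3.660, 2.250)
step 1 (dt=0.005): k1=(3.200, 48.284, 6.093), k2=(4.327, 48.236, 6.485), k3=(4.298, 48.277, 6.493), k4=(5.399, 48.267, 6.895); state += dt/6·(k1+2k2+2k3+k4)
t=0.005: state=(3.362, 3.901, 2.282)
t=0.010: state=(3.394, 4.143, 2.319)
t=0.015: state=(3.436, 4.386, 2.360)
continuing one RK4 step at a time; state shown every 20 steps (Δt=0.1):
t=0.100: state=(5.460, 9.139, 4.127)
t=0.200: state=(10.283, 15.638, 12.080)
t=0.300: state=(13.248, 12.086, 25.623)
t=0.400: state=(8.177, 1.194, 25.655)
t=0.500: state=(2.495, -1.397, 19.345)
t=0.600: state=(0.074, -1.253, 14.608)
t=0.700: state=(-0.775, -1.357, 11.172)
t=0.800: state=(-1.363, -2.047, 8.666)
t=0.900: state=(-2.302, -3.576, 7.045)
t=1.000: state=(-4.099, -6.521, 6.771)
t=1.100: state=(-7.271, -11.129, 9.624)
t=1.200: state=(-10.977, -13.644, 17.972)
t=1.300: state=(-10.798, -7.605, 24.745)
t=1.400: state=(-6.324, -1.751, 22.084)
t=1.500: state=(-2.905, -0.718, 17.208)
t=1.600: state=(-1.658, -1.156, 13.267)
t=1.700: state=(-1.616, -1.957, 10.314)
t=1.800: state=(-2.297, -3.339, 8.298)
t=1.900: state=(-3.811, -5.875, 7.541)
t=1.965: state=(-5.435, -8.384, 8.285)
largest grid value and its neighbours: x(0.285)=13.30546, x(0.290)=13.31205, x(0.295)=13.29294
parabola through these three points peaks at t≈0.289 with x≈13.31281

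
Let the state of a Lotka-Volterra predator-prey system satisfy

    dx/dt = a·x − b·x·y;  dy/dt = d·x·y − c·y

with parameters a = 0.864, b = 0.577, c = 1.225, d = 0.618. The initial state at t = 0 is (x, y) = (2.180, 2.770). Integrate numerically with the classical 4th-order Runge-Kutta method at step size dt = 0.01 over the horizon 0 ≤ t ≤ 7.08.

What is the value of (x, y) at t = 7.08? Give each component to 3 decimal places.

(x, y) = (1.301, 2.402)

t=0.000: state=(2.180, 2.770)
step 1 (dt=0.01): k1=(-1.601, 0.339), k2=(-1.597, 0.325), k3=(-1.597, 0.325), k4=(-1.593, 0.312); state += dt/6·(k1+2k2+2k3+k4)
t=0.010: state=(2.164, 2.773)
t=0.020: state=(2.148, 2.776)
t=0.030: state=(2.132, 2.779)
continuing one RK4 step at a time; state shown every 25 steps (Δt=0.25):
t=0.250: state=(1.811, 2.773)
t=0.500: state=(1.519, 2.638)
t=0.750: state=(1.309, 2.413)
t=1.000: state=(1.168, 2.150)
t=1.250: state=(1.084, 1.882)
t=1.500: state=(1.045, 1.633)
t=1.750: state=(1.041, 1.411)
t=2.000: state=(1.069, 1.223)
t=2.250: state=(1.126, 1.066)
t=2.500: state=(1.209, 0.940)
t=2.750: state=(1.320, 0.841)
t=3.000: state=(1.460, 0.767)
t=3.250: state=(1.628, 0.716)
t=3.500: state=(1.826, 0.689)
t=3.750: state=(2.054, 0.684)
t=4.000: state=(2.307, 0.705)
t=4.250: state=(2.578, 0.757)
t=4.500: state=(2.851, 0.847)
t=4.750: state=(3.102, 0.989)
t=5.000: state=(3.292, 1.194)
t=5.250: state=(3.374, 1.473)
t=5.500: state=(3.304, 1.821)
t=5.750: state=(3.068, 2.197)
t=6.000: state=(2.705, 2.530)
t=6.250: state=(2.291, 2.740)
t=6.500: state=(1.905, 2.788)
t=6.750: state=(1.591, 2.686)
t=7.000: state=(1.359, 2.481)
t=7.080: state=(1.301, 2.402)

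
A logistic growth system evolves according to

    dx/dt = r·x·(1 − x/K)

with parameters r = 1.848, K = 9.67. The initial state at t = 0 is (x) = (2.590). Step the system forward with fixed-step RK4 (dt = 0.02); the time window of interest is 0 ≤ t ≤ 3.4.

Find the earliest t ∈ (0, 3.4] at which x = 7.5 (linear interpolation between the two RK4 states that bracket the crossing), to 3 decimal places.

t = 1.215

t=0.000: state=(2.590)
step 1 (dt=0.02): k1=(3.504), k2=(3.534), k3=(3.534), k4=(3.564); state += dt/6·(k1+2k2+2k3+k4)
t=0.020: state=(2.661)
t=0.040: state=(2.733)
t=0.060: state=(2.806)
continuing one RK4 step at a time; state shown every 10 steps (Δt=0.2):
t=0.200: state=(3.347)
t=0.400: state=(4.195)
t=0.600: state=(5.084)
t=0.800: state=(5.957)
t=1.000: state=(6.759)
t=1.200: state=(7.452)
next step: t=1.220: state=(7.515) — x has crossed 7.5
linear interpolation between t=1.200 (7.45218) and t=1.220 (7.51472) → t≈1.215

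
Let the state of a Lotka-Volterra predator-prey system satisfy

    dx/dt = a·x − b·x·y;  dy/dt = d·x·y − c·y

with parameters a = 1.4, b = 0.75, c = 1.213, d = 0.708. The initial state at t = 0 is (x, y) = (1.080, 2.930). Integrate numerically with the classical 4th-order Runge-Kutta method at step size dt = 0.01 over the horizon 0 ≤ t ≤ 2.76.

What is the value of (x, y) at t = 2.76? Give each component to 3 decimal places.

(x, y) = (2.230, 0.988)

t=0.000: state=(1.080, 2.930)
step 1 (dt=0.01): k1=(-0.861, -1.314), k2=(-0.853, -1.320), k3=(-0.853, -1.320), k4=(-0.844, -1.325); state += dt/6·(k1+2k2+2k3+k4)
t=0.010: state=(1.071, 2.917)
t=0.020: state=(1.063, 2.903)
t=0.030: state=(1.055, 2.890)
continuing one RK4 step at a time; state shown every 10 steps (Δt=0.1):
t=0.100: state=(1.002, 2.794)
t=0.200: state=(0.940, 2.650)
t=0.300: state=(0.891, 2.505)
t=0.400: state=(0.854, 2.360)
t=0.500: state=(0.828, 2.218)
t=0.600: state=(0.810, 2.082)
t=0.700: state=(0.801, 1.952)
t=0.800: state=(0.800, 1.830)
t=0.900: state=(0.805, 1.716)
t=1.000: state=(0.818, 1.610)
t=1.100: state=(0.837, 1.512)
t=1.200: state=(0.862, 1.422)
t=1.300: state=(0.894, 1.340)
t=1.400: state=(0.933, 1.266)
t=1.500: state=(0.978, 1.200)
t=1.600: state=(1.031, 1.142)
t=1.700: state=(1.091, 1.090)
t=1.800: state=(1.158, 1.045)
t=1.900: state=(1.234, 1.008)
t=2.000: state=(1.317, 0.977)
t=2.100: state=(1.409, 0.953)
t=2.200: state=(1.510, 0.936)
t=2.300: state=(1.620, 0.926)
t=2.400: state=(1.739, 0.924)
t=2.500: state=(1.866, 0.930)
t=2.600: state=(2.001, 0.944)
t=2.700: state=(2.142, 0.968)
t=2.760: state=(2.230, 0.988)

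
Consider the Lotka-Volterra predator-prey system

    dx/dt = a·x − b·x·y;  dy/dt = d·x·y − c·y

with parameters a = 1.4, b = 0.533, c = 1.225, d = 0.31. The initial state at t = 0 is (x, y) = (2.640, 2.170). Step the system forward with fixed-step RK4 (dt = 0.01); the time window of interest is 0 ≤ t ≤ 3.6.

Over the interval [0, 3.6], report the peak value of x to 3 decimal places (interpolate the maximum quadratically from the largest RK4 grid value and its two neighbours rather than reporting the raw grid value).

t=0.000: state=(2.640, 2.170)
step 1 (dt=0.01): k1=(0.643, -0.882), k2=(0.650, -0.878), k3=(0.650, -0.878), k4=(0.657, -0.874); state += dt/6·(k1+2k2+2k3+k4)
t=0.010: state=(2.646, 2.161)
t=0.020: state=(2.653, 2.153)
t=0.030: state=(2.660, 2.144)
continuing one RK4 step at a time; state shown every 20 steps (Δt=0.2):
t=0.200: state=(2.796, 2.010)
t=0.400: state=(3.008, 1.883)
t=0.600: state=(3.273, 1.790)
t=0.800: state=(3.591, 1.732)
t=1.000: state=(3.955, 1.713)
t=1.200: state=(4.356, 1.735)
t=1.400: state=(4.776, 1.802)
t=1.600: state=(5.184, 1.921)
t=1.800: state=(5.540, 2.097)
t=2.000: state=(5.791, 2.334)
t=2.200: state=(5.885, 2.626)
t=2.400: state=(5.785, 2.954)
t=2.600: state=(5.488, 3.283)
t=2.800: state=(5.038, 3.563)
t=3.000: state=(4.510, 3.750)
t=3.200: state=(3.982, 3.818)
t=3.400: state=(3.513, 3.769)
t=3.600: state=(3.132, 3.623)
largest grid value and its neighbours: x(2.190)=5.88498, x(2.200)=5.88524, x(2.210)=5.88501
parabola through these three points peaks at t≈2.200 with x≈5.88524

max x = 5.885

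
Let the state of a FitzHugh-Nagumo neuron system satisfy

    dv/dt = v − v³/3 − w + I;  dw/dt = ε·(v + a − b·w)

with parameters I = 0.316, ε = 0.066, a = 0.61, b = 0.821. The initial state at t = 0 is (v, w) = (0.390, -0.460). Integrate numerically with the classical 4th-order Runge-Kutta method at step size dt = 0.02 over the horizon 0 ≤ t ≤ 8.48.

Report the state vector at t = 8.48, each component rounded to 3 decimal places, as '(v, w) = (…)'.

(v, w) = (1.523, 0.735)

t=0.000: state=(0.390, -0.460)
step 1 (dt=0.02): k1=(1.146, 0.091), k2=(1.155, 0.092), k3=(1.155, 0.092), k4=(1.164, 0.092); state += dt/6·(k1+2k2+2k3+k4)
t=0.020: state=(0.413, -0.458)
t=0.040: state=(0.437, -0.456)
t=0.060: state=(0.460, -0.454)
continuing one RK4 step at a time; state shown every 25 steps (Δt=0.5):
t=0.500: state=(1.047, -0.405)
t=1.000: state=(1.629, -0.330)
t=1.500: state=(1.878, -0.243)
t=2.000: state=(1.927, -0.155)
t=2.500: state=(1.916, -0.068)
t=3.000: state=(1.889, 0.016)
t=3.500: state=(1.859, 0.096)
t=4.000: state=(1.827, 0.174)
t=4.500: state=(1.795, 0.248)
t=5.000: state=(1.763, 0.319)
t=5.500: state=(1.730, 0.387)
t=6.000: state=(1.696, 0.452)
t=6.500: state=(1.663, 0.515)
t=7.000: state=(1.628, 0.574)
t=7.500: state=(1.593, 0.631)
t=8.000: state=(1.558, 0.686)
t=8.480: state=(1.523, 0.735)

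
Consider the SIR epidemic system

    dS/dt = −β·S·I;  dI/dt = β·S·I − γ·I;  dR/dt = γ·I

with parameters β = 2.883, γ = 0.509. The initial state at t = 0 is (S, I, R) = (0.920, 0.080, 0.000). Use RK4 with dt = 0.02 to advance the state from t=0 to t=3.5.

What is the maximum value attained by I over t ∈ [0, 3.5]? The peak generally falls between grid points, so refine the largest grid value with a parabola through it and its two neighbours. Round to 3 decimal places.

max I = 0.532

t=0.000: state=(0.920, 0.080, 0.000)
step 1 (dt=0.02): k1=(-0.212, 0.171, 0.041), k2=(-0.216, 0.175, 0.042), k3=(-0.216, 0.175, 0.042), k4=(-0.220, 0.178, 0.042); state += dt/6·(k1+2k2+2k3+k4)
t=0.020: state=(0.916, 0.083, 0.001)
t=0.040: state=(0.911, 0.087, 0.002)
t=0.060: state=(0.907, 0.091, 0.003)
continuing one RK4 step at a time; state shown every 10 steps (Δt=0.2):
t=0.200: state=(0.869, 0.121, 0.010)
t=0.400: state=(0.798, 0.177, 0.025)
t=0.600: state=(0.706, 0.247, 0.047)
t=0.800: state=(0.599, 0.325, 0.076)
t=1.000: state=(0.486, 0.402, 0.113)
t=1.200: state=(0.378, 0.465, 0.157)
t=1.400: state=(0.285, 0.508, 0.207)
t=1.600: state=(0.211, 0.529, 0.260)
t=1.800: state=(0.156, 0.531, 0.314)
t=2.000: state=(0.115, 0.518, 0.367)
t=2.200: state=(0.086, 0.495, 0.419)
t=2.400: state=(0.065, 0.467, 0.468)
t=2.600: state=(0.050, 0.436, 0.514)
t=2.800: state=(0.039, 0.404, 0.557)
t=3.000: state=(0.031, 0.372, 0.596)
t=3.200: state=(0.026, 0.342, 0.633)
t=3.400: state=(0.021, 0.313, 0.666)
t=3.500: state=(0.019, 0.299, 0.681)
largest grid value and its neighbours: I(1.700)=0.53194, I(1.720)=0.53200, I(1.740)=0.53190
parabola through these three points peaks at t≈1.717 with I≈0.53200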